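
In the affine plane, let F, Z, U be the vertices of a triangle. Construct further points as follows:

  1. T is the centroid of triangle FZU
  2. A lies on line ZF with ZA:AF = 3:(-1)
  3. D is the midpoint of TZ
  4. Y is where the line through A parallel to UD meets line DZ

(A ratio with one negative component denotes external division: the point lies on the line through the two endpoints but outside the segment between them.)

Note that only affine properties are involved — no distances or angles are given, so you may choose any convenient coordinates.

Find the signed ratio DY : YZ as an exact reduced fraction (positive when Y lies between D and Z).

Work in coordinates with F = (0, 0), Z = (1, 0), U = (0, 1).
1. T is the centroid of triangle FZU ⇒ T = (1/3, 1/3)
2. A lies on line ZF with ZA:AF = 3:(-1) ⇒ A = (-1/2, 0)
3. D is the midpoint of TZ ⇒ D = (2/3, 1/6)
4. Y is where the line through A parallel to UD meets line DZ ⇒ Y = (-3/2, 5/4)
Y = D + t·(Z−D) with t = -13/2, so DY:YZ = t:(1−t) = -13/2:15/2

DY:YZ = -13/15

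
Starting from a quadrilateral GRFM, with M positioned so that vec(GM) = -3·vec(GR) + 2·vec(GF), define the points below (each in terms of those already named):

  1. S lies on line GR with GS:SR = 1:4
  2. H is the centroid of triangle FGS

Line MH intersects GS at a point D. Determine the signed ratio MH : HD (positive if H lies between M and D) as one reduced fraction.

MH:HD = 5

Choose coordinates G = (0, 0), R = (1, 0), F = (0, 1), M = (-3, 2).
1. S lies on line GR with GS:SR = 1:4 ⇒ S = (1/5, 0)
2. H is the centroid of triangle FGS ⇒ H = (1/15, 1/3)
line MH meets GS at D = (17/25, 0)
H = M + t·(D−M) with t = 5/6, so MH:HD = 5/6:1/6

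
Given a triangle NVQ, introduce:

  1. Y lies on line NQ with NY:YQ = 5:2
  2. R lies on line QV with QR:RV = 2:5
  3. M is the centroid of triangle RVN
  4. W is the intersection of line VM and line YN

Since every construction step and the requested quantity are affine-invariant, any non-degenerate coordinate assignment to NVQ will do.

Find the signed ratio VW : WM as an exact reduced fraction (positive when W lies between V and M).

VW:WM = -7/3

Assign N = (0, 0), V = (1, 0), Q = (0, 1) — the answer is frame-independent, so this choice is without loss of generality.
1. Y lies on line NQ with NY:YQ = 5:2 ⇒ Y = (0, 5/7)
2. R lies on line QV with QR:RV = 2:5 ⇒ R = (2/7, 5/7)
3. M is the centroid of triangle RVN ⇒ M = (3/7, 5/21)
4. W is the intersection of line VM and line YN ⇒ W = (0, 5/12)
W = V + t·(M−V) with t = 7/4, so VW:WM = t:(1−t) = 7/4:-3/4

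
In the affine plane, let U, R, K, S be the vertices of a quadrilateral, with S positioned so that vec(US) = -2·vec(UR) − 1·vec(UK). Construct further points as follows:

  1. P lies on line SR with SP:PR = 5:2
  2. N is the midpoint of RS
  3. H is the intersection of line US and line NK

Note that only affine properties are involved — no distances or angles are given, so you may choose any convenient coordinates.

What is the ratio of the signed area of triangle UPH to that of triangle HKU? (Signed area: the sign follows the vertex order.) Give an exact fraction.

Choose coordinates U = (0, 0), R = (1, 0), K = (0, 1), S = (-2, -1).
1. P lies on line SR with SP:PR = 5:2 ⇒ P = (1/7, -2/7)
2. N is the midpoint of RS ⇒ N = (-1/2, -1/2)
3. H is the intersection of line US and line NK ⇒ H = (-2/5, -1/5)
2·[UPH] = -1/7, 2·[HKU] = -2/5
[UPH]:[HKU] = -1/7:-2/5 = 5/14

[UPH]:[HKU] = 5/14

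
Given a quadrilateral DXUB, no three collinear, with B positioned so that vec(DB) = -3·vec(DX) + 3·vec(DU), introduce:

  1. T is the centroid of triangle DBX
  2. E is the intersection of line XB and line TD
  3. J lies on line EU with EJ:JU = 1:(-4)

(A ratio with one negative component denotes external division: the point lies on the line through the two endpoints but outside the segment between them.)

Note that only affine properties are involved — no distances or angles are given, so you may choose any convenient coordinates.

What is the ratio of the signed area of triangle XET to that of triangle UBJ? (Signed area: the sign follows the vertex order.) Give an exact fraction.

[XET]:[UBJ] = 3/4

Set D = (0, 0), X = (1, 0), U = (0, 1), B = (-3, 3); any affine frame gives the same invariant.
1. T is the centroid of triangle DBX ⇒ T = (-2/3, 1)
2. E is the intersection of line XB and line TD ⇒ E = (-1, 3/2)
3. J lies on line EU with EJ:JU = 1:(-4) ⇒ J = (-4/3, 5/3)
2·[XET] = 1/2, 2·[UBJ] = 2/3
[XET]:[UBJ] = 1/2:2/3 = 3/4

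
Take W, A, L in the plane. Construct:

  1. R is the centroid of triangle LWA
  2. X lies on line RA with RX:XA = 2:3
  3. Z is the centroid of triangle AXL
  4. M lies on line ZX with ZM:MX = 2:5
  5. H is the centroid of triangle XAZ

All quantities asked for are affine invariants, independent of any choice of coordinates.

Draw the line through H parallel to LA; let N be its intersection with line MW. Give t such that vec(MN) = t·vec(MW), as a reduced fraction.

t = -5/282

Assign W = (0, 0), A = (1, 0), L = (0, 1) — the answer is frame-independent, so this choice is without loss of generality.
1. R is the centroid of triangle LWA ⇒ R = (1/3, 1/3)
2. X lies on line RA with RX:XA = 2:3 ⇒ X = (3/5, 1/5)
3. Z is the centroid of triangle AXL ⇒ Z = (8/15, 2/5)
4. M lies on line ZX with ZM:MX = 2:5 ⇒ M = (58/105, 12/35)
5. H is the centroid of triangle XAZ ⇒ H = (32/45, 1/5)
through H parallel to LA: direction (1, -1); meets MW at N = (1189/2115, 82/235)
N = M + t·(W−M) with t = -5/282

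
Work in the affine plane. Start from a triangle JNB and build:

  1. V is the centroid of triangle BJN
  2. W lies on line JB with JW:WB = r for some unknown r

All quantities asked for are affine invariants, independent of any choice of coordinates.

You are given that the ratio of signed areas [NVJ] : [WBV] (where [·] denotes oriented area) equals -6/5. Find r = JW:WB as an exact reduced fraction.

r = 1/5

Work in coordinates with J = (0, 0), N = (1, 0), B = (0, 1).
1. V is the centroid of triangle BJN ⇒ V = (1/3, 1/3)
2. With JW:WB = r, write λ = r/(r+1) so W = J + λ·(B−J); W is affine-linear in λ
Every point depending on W is an affine combination of W and λ-independent points, so each such coordinate is linear in λ; the λ² term in each signed area is a multiple of (B−J)×(B−J) = 0, so 2·[NVJ] and 2·[WBV] are each linear in λ. Evaluating at λ=0 and λ=1:
  2·[NVJ] = 1/3,   2·[WBV] = 1/3·λ − 1/3
So [NVJ]:[WBV] = (1/3) / (1/3·λ − 1/3). Setting this equal to -6/5:
  1/3 = -6/5·(1/3·λ − 1/3)  ⇒  λ = 1/6
Then r = λ/(1−λ) = (1/6)/(5/6) = 1/5. Check: with r = 1/5, W = (0, 1/6) and [NVJ]:[WBV] = -6/5 as required.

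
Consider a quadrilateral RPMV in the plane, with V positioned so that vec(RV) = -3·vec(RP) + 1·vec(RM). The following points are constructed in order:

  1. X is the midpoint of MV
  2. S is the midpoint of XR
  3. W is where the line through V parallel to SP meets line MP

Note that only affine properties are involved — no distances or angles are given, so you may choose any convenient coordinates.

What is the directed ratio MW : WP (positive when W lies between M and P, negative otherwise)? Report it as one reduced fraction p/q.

Assign R = (0, 0), P = (1, 0), M = (0, 1), V = (-3, 1) — the answer is frame-independent, so this choice is without loss of generality.
1. X is the midpoint of MV ⇒ X = (-3/2, 1)
2. S is the midpoint of XR ⇒ S = (-3/4, 1/2)
3. W is where the line through V parallel to SP meets line MP ⇒ W = (6/5, -1/5)
W = M + t·(P−M) with t = 6/5, so MW:WP = t:(1−t) = 6/5:-1/5

MW:WP = -6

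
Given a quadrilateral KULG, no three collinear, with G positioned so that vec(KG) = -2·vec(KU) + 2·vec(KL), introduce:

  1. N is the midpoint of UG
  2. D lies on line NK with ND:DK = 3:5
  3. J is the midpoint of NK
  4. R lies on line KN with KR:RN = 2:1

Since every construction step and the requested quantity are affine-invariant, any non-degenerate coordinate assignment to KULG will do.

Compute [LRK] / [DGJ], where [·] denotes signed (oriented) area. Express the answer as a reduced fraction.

Assign K = (0, 0), U = (1, 0), L = (0, 1), G = (-2, 2) — the answer is frame-independent, so this choice is without loss of generality.
1. N is the midpoint of UG ⇒ N = (-1/2, 1)
2. D lies on line NK with ND:DK = 3:5 ⇒ D = (-5/16, 5/8)
3. J is the midpoint of NK ⇒ J = (-1/4, 1/2)
4. R lies on line KN with KR:RN = 2:1 ⇒ R = (-1/3, 2/3)
2·[LRK] = 1/3, 2·[DGJ] = 1/8
[LRK]:[DGJ] = 1/3:1/8 = 8/3

[LRK]:[DGJ] = 8/3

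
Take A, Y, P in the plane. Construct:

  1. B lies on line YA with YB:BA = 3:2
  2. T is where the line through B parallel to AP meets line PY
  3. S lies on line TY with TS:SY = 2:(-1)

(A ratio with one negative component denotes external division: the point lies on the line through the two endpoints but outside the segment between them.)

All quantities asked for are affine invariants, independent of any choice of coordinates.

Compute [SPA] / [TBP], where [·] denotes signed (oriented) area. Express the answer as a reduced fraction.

Work in coordinates with A = (0, 0), Y = (1, 0), P = (0, 1).
1. B lies on line YA with YB:BA = 3:2 ⇒ B = (2/5, 0)
2. T is where the line through B parallel to AP meets line PY ⇒ T = (2/5, 3/5)
3. S lies on line TY with TS:SY = 2:(-1) ⇒ S = (8/5, -3/5)
2·[SPA] = 8/5, 2·[TBP] = -6/25
[SPA]:[TBP] = 8/5:-6/25 = -20/3

[SPA]:[TBP] = -20/3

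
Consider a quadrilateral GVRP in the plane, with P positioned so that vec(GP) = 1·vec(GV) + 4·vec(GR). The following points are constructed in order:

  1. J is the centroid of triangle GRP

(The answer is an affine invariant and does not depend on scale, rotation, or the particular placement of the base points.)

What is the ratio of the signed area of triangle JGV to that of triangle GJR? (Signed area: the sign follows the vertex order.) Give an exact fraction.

Assign G = (0, 0), V = (1, 0), R = (0, 1), P = (1, 4) — the answer is frame-independent, so this choice is without loss of generality.
1. J is the centroid of triangle GRP ⇒ J = (1/3, 5/3)
2·[JGV] = 5/3, 2·[GJR] = 1/3
[JGV]:[GJR] = 5/3:1/3 = 5

[JGV]:[GJR] = 5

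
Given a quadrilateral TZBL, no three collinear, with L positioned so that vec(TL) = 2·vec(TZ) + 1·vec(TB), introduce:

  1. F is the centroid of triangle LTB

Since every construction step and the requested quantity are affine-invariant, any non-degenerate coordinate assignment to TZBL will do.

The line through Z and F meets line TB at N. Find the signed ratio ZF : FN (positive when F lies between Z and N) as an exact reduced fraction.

Choose coordinates T = (0, 0), Z = (1, 0), B = (0, 1), L = (2, 1).
1. F is the centroid of triangle LTB ⇒ F = (2/3, 2/3)
line ZF meets TB at N = (0, 2)
F = Z + t·(N−Z) with t = 1/3, so ZF:FN = 1/3:2/3

ZF:FN = 1/2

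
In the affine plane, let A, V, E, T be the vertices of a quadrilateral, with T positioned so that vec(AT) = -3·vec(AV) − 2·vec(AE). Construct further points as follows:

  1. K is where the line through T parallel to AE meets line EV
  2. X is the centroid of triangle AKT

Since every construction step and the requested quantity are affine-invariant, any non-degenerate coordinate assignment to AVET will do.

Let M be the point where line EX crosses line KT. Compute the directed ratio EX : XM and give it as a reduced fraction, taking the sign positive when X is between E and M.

EX:XM = 2

Choose coordinates A = (0, 0), V = (1, 0), E = (0, 1), T = (-3, -2).
1. K is where the line through T parallel to AE meets line EV ⇒ K = (-3, 4)
2. X is the centroid of triangle AKT ⇒ X = (-2, 2/3)
line EX meets KT at M = (-3, 1/2)
X = E + t·(M−E) with t = 2/3, so EX:XM = 2/3:1/3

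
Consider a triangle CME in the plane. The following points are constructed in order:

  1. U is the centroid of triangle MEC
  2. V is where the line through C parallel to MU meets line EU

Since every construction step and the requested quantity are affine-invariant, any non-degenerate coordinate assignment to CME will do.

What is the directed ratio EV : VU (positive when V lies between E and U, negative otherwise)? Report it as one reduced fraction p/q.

EV:VU = -2

Choose coordinates C = (0, 0), M = (1, 0), E = (0, 1).
1. U is the centroid of triangle MEC ⇒ U = (1/3, 1/3)
2. V is where the line through C parallel to MU meets line EU ⇒ V = (2/3, -1/3)
V = E + t·(U−E) with t = 2, so EV:VU = t:(1−t) = 2:-1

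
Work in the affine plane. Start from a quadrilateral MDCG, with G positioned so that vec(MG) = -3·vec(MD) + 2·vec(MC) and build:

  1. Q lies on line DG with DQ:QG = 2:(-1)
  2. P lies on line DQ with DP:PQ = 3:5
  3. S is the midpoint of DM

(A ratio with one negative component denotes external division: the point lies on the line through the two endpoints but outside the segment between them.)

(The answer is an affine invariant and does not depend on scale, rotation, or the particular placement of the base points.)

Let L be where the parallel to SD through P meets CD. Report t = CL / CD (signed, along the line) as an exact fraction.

Choose coordinates M = (0, 0), D = (1, 0), C = (0, 1), G = (-3, 2).
1. Q lies on line DG with DQ:QG = 2:(-1) ⇒ Q = (-7, 4)
2. P lies on line DQ with DP:PQ = 3:5 ⇒ P = (-2, 3/2)
3. S is the midpoint of DM ⇒ S = (1/2, 0)
through P parallel to SD: direction (1/2, 0); meets CD at L = (-1/2, 3/2)
L = C + t·(D−C) with t = -1/2

t = -1/2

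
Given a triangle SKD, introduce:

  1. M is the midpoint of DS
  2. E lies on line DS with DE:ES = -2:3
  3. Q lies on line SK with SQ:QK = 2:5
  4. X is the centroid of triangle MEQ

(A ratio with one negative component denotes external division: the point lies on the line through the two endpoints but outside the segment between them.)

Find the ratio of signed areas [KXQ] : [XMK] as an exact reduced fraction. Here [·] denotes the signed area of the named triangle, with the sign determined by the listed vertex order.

[KXQ]:[XMK] = 7/6

Set S = (0, 0), K = (1, 0), D = (0, 1); any affine frame gives the same invariant.
1. M is the midpoint of DS ⇒ M = (0, 1/2)
2. E lies on line DS with DE:ES = -2:3 ⇒ E = (0, 3)
3. Q lies on line SK with SQ:QK = 2:5 ⇒ Q = (2/7, 0)
4. X is the centroid of triangle MEQ ⇒ X = (2/21, 7/6)
2·[KXQ] = 5/6, 2·[XMK] = 5/7
[KXQ]:[XMK] = 5/6:5/7 = 7/6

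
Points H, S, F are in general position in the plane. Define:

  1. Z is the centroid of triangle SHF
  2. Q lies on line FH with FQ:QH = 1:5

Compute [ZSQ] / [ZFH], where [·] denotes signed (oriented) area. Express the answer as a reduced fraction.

[ZSQ]:[ZFH] = 2/3

Work in coordinates with H = (0, 0), S = (1, 0), F = (0, 1).
1. Z is the centroid of triangle SHF ⇒ Z = (1/3, 1/3)
2. Q lies on line FH with FQ:QH = 1:5 ⇒ Q = (0, 5/6)
2·[ZSQ] = 2/9, 2·[ZFH] = 1/3
[ZSQ]:[ZFH] = 2/9:1/3 = 2/3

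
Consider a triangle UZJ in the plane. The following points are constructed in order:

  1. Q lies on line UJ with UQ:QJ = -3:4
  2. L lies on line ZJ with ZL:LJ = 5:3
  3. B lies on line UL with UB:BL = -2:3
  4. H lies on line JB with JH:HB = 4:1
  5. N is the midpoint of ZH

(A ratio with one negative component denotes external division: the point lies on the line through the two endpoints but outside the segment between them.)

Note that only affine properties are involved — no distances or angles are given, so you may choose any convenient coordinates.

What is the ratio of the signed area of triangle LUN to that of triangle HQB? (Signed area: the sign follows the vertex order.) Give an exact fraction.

[LUN]:[HQB] = -11/24

Assign U = (0, 0), Z = (1, 0), J = (0, 1) — the answer is frame-independent, so this choice is without loss of generality.
1. Q lies on line UJ with UQ:QJ = -3:4 ⇒ Q = (0, -3)
2. L lies on line ZJ with ZL:LJ = 5:3 ⇒ L = (3/8, 5/8)
3. B lies on line UL with UB:BL = -2:3 ⇒ B = (-3/4, -5/4)
4. H lies on line JB with JH:HB = 4:1 ⇒ H = (-3/5, -4/5)
5. N is the midpoint of ZH ⇒ N = (1/5, -2/5)
2·[LUN] = 11/40, 2·[HQB] = -3/5
[LUN]:[HQB] = 11/40:-3/5 = -11/24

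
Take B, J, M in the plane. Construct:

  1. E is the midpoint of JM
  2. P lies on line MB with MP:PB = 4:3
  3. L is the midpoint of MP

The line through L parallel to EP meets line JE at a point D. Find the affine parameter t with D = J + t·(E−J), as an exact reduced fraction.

Choose coordinates B = (0, 0), J = (1, 0), M = (0, 1).
1. E is the midpoint of JM ⇒ E = (1/2, 1/2)
2. P lies on line MB with MP:PB = 4:3 ⇒ P = (0, 3/7)
3. L is the midpoint of MP ⇒ L = (0, 5/7)
through L parallel to EP: direction (-1/2, -1/14); meets JE at D = (1/4, 3/4)
D = J + t·(E−J) with t = 3/2

t = 3/2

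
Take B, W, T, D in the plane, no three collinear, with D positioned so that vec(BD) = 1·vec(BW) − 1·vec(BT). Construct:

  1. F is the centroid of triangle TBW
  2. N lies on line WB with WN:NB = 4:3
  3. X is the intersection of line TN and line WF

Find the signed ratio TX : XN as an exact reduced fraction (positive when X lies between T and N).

Assign B = (0, 0), W = (1, 0), T = (0, 1), D = (1, -1) — the answer is frame-independent, so this choice is without loss of generality.
1. F is the centroid of triangle TBW ⇒ F = (1/3, 1/3)
2. N lies on line WB with WN:NB = 4:3 ⇒ N = (3/7, 0)
3. X is the intersection of line TN and line WF ⇒ X = (3/11, 4/11)
X = T + t·(N−T) with t = 7/11, so TX:XN = t:(1−t) = 7/11:4/11

TX:XN = 7/4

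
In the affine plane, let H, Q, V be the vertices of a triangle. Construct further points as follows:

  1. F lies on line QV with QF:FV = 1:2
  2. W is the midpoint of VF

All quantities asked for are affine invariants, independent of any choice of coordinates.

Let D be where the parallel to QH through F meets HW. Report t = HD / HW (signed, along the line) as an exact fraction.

Choose coordinates H = (0, 0), Q = (1, 0), V = (0, 1).
1. F lies on line QV with QF:FV = 1:2 ⇒ F = (2/3, 1/3)
2. W is the midpoint of VF ⇒ W = (1/3, 2/3)
through F parallel to QH: direction (-1, 0); meets HW at D = (1/6, 1/3)
D = H + t·(W−H) with t = 1/2

t = 1/2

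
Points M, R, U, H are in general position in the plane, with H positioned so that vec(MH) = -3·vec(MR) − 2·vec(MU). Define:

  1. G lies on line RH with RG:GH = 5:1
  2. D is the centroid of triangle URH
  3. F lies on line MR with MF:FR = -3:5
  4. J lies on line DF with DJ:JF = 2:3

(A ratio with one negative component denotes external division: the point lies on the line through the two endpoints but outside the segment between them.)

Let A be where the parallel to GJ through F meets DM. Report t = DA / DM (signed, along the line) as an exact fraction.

t = -25/8

Choose coordinates M = (0, 0), R = (1, 0), U = (0, 1), H = (-3, -2).
1. G lies on line RH with RG:GH = 5:1 ⇒ G = (-7/3, -5/3)
2. D is the centroid of triangle URH ⇒ D = (-2/3, -1/3)
3. F lies on line MR with MF:FR = -3:5 ⇒ F = (-3/2, 0)
4. J lies on line DF with DJ:JF = 2:3 ⇒ J = (-1, -1/5)
through F parallel to GJ: direction (4/3, 22/15); meets DM at A = (-11/4, -11/8)
A = D + t·(M−D) with t = -25/8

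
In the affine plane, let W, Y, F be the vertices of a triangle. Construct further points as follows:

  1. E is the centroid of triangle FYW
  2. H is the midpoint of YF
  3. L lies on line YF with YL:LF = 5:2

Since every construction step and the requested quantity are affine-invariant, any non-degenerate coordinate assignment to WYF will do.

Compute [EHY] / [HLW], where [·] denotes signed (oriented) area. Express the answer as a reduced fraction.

[EHY]:[HLW] = -7/9

Set W = (0, 0), Y = (1, 0), F = (0, 1); any affine frame gives the same invariant.
1. E is the centroid of triangle FYW ⇒ E = (1/3, 1/3)
2. H is the midpoint of YF ⇒ H = (1/2, 1/2)
3. L lies on line YF with YL:LF = 5:2 ⇒ L = (2/7, 5/7)
2·[EHY] = -1/6, 2·[HLW] = 3/14
[EHY]:[HLW] = -1/6:3/14 = -7/9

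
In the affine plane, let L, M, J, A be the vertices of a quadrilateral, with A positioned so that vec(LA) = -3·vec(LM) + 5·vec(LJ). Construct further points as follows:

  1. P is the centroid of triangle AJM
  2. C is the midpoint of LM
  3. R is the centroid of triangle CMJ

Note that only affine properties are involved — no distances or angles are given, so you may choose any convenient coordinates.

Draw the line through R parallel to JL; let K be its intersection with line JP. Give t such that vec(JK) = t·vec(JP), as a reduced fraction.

t = -3/4

Choose coordinates L = (0, 0), M = (1, 0), J = (0, 1), A = (-3, 5).
1. P is the centroid of triangle AJM ⇒ P = (-2/3, 2)
2. C is the midpoint of LM ⇒ C = (1/2, 0)
3. R is the centroid of triangle CMJ ⇒ R = (1/2, 1/3)
through R parallel to JL: direction (0, -1); meets JP at K = (1/2, 1/4)
K = J + t·(P−J) with t = -3/4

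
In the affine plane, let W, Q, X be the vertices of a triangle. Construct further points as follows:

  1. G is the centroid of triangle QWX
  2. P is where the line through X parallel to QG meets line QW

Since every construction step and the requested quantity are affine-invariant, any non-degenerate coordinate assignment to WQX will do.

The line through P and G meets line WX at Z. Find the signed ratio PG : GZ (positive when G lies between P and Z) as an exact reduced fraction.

Assign W = (0, 0), Q = (1, 0), X = (0, 1) — the answer is frame-independent, so this choice is without loss of generality.
1. G is the centroid of triangle QWX ⇒ G = (1/3, 1/3)
2. P is where the line through X parallel to QG meets line QW ⇒ P = (2, 0)
line PG meets WX at Z = (0, 2/5)
G = P + t·(Z−P) with t = 5/6, so PG:GZ = 5/6:1/6

PG:GZ = 5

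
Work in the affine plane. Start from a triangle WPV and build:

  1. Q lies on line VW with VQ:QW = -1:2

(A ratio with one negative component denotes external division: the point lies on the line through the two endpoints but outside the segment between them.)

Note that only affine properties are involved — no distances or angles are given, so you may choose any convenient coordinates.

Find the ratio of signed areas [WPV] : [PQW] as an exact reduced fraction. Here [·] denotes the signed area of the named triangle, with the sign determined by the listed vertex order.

[WPV]:[PQW] = 1/2

Set W = (0, 0), P = (1, 0), V = (0, 1); any affine frame gives the same invariant.
1. Q lies on line VW with VQ:QW = -1:2 ⇒ Q = (0, 2)
2·[WPV] = 1, 2·[PQW] = 2
[WPV]:[PQW] = 1:2 = 1/2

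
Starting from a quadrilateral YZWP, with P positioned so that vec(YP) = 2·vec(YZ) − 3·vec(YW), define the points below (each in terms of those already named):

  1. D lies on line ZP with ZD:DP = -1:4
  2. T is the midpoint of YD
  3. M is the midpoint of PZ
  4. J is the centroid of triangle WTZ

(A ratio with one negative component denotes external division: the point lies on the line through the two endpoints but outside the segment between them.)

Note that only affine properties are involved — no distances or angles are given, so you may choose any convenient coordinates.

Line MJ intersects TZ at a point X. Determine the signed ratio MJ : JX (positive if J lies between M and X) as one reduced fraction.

MJ:JX = -29/2

Set Y = (0, 0), Z = (1, 0), W = (0, 1), P = (2, -3); any affine frame gives the same invariant.
1. D lies on line ZP with ZD:DP = -1:4 ⇒ D = (2/3, 1)
2. T is the midpoint of YD ⇒ T = (1/3, 1/2)
3. M is the midpoint of PZ ⇒ M = (3/2, -3/2)
4. J is the centroid of triangle WTZ ⇒ J = (4/9, 1/2)
line MJ meets TZ at X = (15/29, 21/58)
J = M + t·(X−M) with t = 29/27, so MJ:JX = 29/27:-2/27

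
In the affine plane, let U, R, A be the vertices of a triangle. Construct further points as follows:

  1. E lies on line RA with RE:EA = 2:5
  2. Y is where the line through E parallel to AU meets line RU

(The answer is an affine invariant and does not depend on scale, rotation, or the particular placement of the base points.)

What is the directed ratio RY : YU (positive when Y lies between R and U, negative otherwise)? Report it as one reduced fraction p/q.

Choose coordinates U = (0, 0), R = (1, 0), A = (0, 1).
1. E lies on line RA with RE:EA = 2:5 ⇒ E = (5/7, 2/7)
2. Y is where the line through E parallel to AU meets line RU ⇒ Y = (5/7, 0)
Y = R + t·(U−R) with t = 2/7, so RY:YU = t:(1−t) = 2/7:5/7

RY:YU = 2/5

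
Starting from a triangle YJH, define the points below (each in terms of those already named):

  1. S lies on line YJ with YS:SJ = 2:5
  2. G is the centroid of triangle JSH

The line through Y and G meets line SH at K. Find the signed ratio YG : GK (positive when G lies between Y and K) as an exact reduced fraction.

Assign Y = (0, 0), J = (1, 0), H = (0, 1) — the answer is frame-independent, so this choice is without loss of generality.
1. S lies on line YJ with YS:SJ = 2:5 ⇒ S = (2/7, 0)
2. G is the centroid of triangle JSH ⇒ G = (3/7, 1/3)
line YG meets SH at K = (18/77, 2/11)
G = Y + t·(K−Y) with t = 11/6, so YG:GK = 11/6:-5/6

YG:GK = -11/5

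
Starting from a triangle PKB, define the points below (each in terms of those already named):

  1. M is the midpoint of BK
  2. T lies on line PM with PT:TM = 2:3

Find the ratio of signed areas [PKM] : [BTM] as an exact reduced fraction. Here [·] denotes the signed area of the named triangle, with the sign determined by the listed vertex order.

Choose coordinates P = (0, 0), K = (1, 0), B = (0, 1).
1. M is the midpoint of BK ⇒ M = (1/2, 1/2)
2. T lies on line PM with PT:TM = 2:3 ⇒ T = (1/5, 1/5)
2·[PKM] = 1/2, 2·[BTM] = 3/10
[PKM]:[BTM] = 1/2:3/10 = 5/3

[PKM]:[BTM] = 5/3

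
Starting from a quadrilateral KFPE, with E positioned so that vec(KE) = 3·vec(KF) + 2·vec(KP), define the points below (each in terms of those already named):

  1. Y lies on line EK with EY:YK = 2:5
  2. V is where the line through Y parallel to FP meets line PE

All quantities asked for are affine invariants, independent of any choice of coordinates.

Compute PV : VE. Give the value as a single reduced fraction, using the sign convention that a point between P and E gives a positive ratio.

Set K = (0, 0), F = (1, 0), P = (0, 1), E = (3, 2); any affine frame gives the same invariant.
1. Y lies on line EK with EY:YK = 2:5 ⇒ Y = (15/7, 10/7)
2. V is where the line through Y parallel to FP meets line PE ⇒ V = (27/14, 23/14)
V = P + t·(E−P) with t = 9/14, so PV:VE = t:(1−t) = 9/14:5/14

PV:VE = 9/5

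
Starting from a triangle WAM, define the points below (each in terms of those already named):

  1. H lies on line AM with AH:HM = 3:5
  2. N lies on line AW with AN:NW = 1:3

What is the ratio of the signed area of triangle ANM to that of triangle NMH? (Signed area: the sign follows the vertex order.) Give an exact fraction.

[ANM]:[NMH] = 8/5

Set W = (0, 0), A = (1, 0), M = (0, 1); any affine frame gives the same invariant.
1. H lies on line AM with AH:HM = 3:5 ⇒ H = (5/8, 3/8)
2. N lies on line AW with AN:NW = 1:3 ⇒ N = (3/4, 0)
2·[ANM] = -1/4, 2·[NMH] = -5/32
[ANM]:[NMH] = -1/4:-5/32 = 8/5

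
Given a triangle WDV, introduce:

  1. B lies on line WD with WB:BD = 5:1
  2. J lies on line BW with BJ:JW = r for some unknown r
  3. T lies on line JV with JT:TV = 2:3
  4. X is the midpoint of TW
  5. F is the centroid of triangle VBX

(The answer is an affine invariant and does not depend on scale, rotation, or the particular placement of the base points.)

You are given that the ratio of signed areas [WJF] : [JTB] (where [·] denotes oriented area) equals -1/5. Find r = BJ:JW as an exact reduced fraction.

Work in coordinates with W = (0, 0), D = (1, 0), V = (0, 1).
1. B lies on line WD with WB:BD = 5:1 ⇒ B = (5/6, 0)
2. With BJ:JW = r, write λ = r/(r+1) so J = B + λ·(W−B); J is affine-linear in λ
3. T lies on line JV with JT:TV = 2:3 ⇒ T is an affine combination of earlier points and hence also affine-linear in λ
4. X is the midpoint of TW ⇒ X is an affine combination of earlier points and hence also affine-linear in λ
5. F is the centroid of triangle VBX ⇒ F is an affine combination of earlier points and hence also affine-linear in λ
Every point depending on J is an affine combination of J and λ-independent points, so each such coordinate is linear in λ; the λ² term in each signed area is a multiple of (W−B)×(W−B) = 0, so 2·[WJF] and 2·[JTB] are each linear in λ. Evaluating at λ=0 and λ=1:
  2·[WJF] = -1/3·λ + 1/3,   2·[JTB] = -1/3·λ
So [WJF]:[JTB] = (-1/3·λ + 1/3) / (-1/3·λ). Setting this equal to -1/5:
  -1/3·λ + 1/3 = -1/5·(-1/3·λ)  ⇒  λ = 5/6
Then r = λ/(1−λ) = (5/6)/(1/6) = 5. Check: with r = 5, J = (5/36, 0) and [WJF]:[JTB] = -1/5 as required.

r = 5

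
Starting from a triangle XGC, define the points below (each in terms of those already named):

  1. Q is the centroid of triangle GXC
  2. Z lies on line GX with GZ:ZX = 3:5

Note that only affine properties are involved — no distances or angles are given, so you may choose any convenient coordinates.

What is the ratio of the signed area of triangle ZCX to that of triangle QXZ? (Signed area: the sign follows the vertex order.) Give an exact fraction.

Work in coordinates with X = (0, 0), G = (1, 0), C = (0, 1).
1. Q is the centroid of triangle GXC ⇒ Q = (1/3, 1/3)
2. Z lies on line GX with GZ:ZX = 3:5 ⇒ Z = (5/8, 0)
2·[ZCX] = 5/8, 2·[QXZ] = 5/24
[ZCX]:[QXZ] = 5/8:5/24 = 3

[ZCX]:[QXZ] = 3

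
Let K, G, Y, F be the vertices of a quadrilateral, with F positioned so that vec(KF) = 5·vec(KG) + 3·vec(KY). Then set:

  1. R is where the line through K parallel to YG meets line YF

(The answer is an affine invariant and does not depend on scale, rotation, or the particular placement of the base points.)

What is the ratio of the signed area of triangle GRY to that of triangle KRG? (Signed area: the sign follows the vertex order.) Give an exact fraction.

[GRY]:[KRG] = 7/5

Assign K = (0, 0), G = (1, 0), Y = (0, 1), F = (5, 3) — the answer is frame-independent, so this choice is without loss of generality.
1. R is where the line through K parallel to YG meets line YF ⇒ R = (-5/7, 5/7)
2·[GRY] = -1, 2·[KRG] = -5/7
[GRY]:[KRG] = -1:-5/7 = 7/5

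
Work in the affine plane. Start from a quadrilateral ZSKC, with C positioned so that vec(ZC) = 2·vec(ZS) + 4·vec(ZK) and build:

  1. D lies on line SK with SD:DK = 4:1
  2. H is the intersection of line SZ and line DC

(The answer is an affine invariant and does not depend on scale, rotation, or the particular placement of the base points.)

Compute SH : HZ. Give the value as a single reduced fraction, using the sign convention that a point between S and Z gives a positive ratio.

Choose coordinates Z = (0, 0), S = (1, 0), K = (0, 1), C = (2, 4).
1. D lies on line SK with SD:DK = 4:1 ⇒ D = (1/5, 4/5)
2. H is the intersection of line SZ and line DC ⇒ H = (-1/4, 0)
H = S + t·(Z−S) with t = 5/4, so SH:HZ = t:(1−t) = 5/4:-1/4

SH:HZ = -5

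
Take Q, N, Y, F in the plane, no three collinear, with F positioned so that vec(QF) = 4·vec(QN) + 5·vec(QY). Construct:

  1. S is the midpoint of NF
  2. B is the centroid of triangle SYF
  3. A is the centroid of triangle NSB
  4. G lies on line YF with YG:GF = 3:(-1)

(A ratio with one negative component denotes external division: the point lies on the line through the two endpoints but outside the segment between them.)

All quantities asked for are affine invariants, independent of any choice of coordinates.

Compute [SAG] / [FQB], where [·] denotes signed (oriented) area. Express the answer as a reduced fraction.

[SAG]:[FQB] = 4/9

Work in coordinates with Q = (0, 0), N = (1, 0), Y = (0, 1), F = (4, 5).
1. S is the midpoint of NF ⇒ S = (5/2, 5/2)
2. B is the centroid of triangle SYF ⇒ B = (13/6, 17/6)
3. A is the centroid of triangle NSB ⇒ A = (17/9, 16/9)
4. G lies on line YF with YG:GF = 3:(-1) ⇒ G = (6, 7)
2·[SAG] = -2/9, 2·[FQB] = -1/2
[SAG]:[FQB] = -2/9:-1/2 = 4/9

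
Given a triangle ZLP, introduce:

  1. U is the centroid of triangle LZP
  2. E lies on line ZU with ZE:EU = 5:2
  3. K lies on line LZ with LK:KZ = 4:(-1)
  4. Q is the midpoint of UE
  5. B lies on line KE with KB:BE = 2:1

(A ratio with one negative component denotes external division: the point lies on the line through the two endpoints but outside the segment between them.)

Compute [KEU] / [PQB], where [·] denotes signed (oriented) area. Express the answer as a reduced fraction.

[KEU]:[PQB] = -2/13

Choose coordinates Z = (0, 0), L = (1, 0), P = (0, 1).
1. U is the centroid of triangle LZP ⇒ U = (1/3, 1/3)
2. E lies on line ZU with ZE:EU = 5:2 ⇒ E = (5/21, 5/21)
3. K lies on line LZ with LK:KZ = 4:(-1) ⇒ K = (-1/3, 0)
4. Q is the midpoint of UE ⇒ Q = (2/7, 2/7)
5. B lies on line KE with KB:BE = 2:1 ⇒ B = (1/21, 10/63)
2·[KEU] = 2/63, 2·[PQB] = -13/63
[KEU]:[PQB] = 2/63:-13/63 = -2/13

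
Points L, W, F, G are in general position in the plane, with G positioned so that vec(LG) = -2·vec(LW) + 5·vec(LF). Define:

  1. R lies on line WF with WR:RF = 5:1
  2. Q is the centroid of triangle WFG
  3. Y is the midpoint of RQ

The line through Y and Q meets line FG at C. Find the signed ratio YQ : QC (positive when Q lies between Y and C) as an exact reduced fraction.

YQ:QC = -1/4

Assign L = (0, 0), W = (1, 0), F = (0, 1), G = (-2, 5) — the answer is frame-independent, so this choice is without loss of generality.
1. R lies on line WF with WR:RF = 5:1 ⇒ R = (1/6, 5/6)
2. Q is the centroid of triangle WFG ⇒ Q = (-1/3, 2)
3. Y is the midpoint of RQ ⇒ Y = (-1/12, 17/12)
line YQ meets FG at C = (2/3, -1/3)
Q = Y + t·(C−Y) with t = -1/3, so YQ:QC = -1/3:4/3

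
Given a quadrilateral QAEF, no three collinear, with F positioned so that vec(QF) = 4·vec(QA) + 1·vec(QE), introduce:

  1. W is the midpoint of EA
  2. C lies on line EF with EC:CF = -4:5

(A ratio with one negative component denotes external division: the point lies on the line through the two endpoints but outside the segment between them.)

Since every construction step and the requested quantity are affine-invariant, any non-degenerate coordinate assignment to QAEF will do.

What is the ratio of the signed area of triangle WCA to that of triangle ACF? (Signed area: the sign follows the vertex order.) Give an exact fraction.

[WCA]:[ACF] = -2/5

Set Q = (0, 0), A = (1, 0), E = (0, 1), F = (4, 1); any affine frame gives the same invariant.
1. W is the midpoint of EA ⇒ W = (1/2, 1/2)
2. C lies on line EF with EC:CF = -4:5 ⇒ C = (-16, 1)
2·[WCA] = 8, 2·[ACF] = -20
[WCA]:[ACF] = 8:-20 = -2/5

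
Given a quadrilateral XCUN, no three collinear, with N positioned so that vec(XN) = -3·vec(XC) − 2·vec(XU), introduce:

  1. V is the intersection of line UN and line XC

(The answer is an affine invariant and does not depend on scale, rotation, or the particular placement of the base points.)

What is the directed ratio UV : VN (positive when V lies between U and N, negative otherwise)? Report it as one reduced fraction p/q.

UV:VN = 1/2

Work in coordinates with X = (0, 0), C = (1, 0), U = (0, 1), N = (-3, -2).
1. V is the intersection of line UN and line XC ⇒ V = (-1, 0)
V = U + t·(N−U) with t = 1/3, so UV:VN = t:(1−t) = 1/3:2/3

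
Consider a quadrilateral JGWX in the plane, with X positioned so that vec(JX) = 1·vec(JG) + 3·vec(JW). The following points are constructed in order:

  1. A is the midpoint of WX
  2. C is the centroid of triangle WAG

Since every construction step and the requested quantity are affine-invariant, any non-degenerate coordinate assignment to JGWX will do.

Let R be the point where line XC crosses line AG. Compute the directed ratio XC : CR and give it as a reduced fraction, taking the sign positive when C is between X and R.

Set J = (0, 0), G = (1, 0), W = (0, 1), X = (1, 3); any affine frame gives the same invariant.
1. A is the midpoint of WX ⇒ A = (1/2, 2)
2. C is the centroid of triangle WAG ⇒ C = (1/2, 1)
line XC meets AG at R = (5/8, 3/2)
C = X + t·(R−X) with t = 4/3, so XC:CR = 4/3:-1/3

XC:CR = -4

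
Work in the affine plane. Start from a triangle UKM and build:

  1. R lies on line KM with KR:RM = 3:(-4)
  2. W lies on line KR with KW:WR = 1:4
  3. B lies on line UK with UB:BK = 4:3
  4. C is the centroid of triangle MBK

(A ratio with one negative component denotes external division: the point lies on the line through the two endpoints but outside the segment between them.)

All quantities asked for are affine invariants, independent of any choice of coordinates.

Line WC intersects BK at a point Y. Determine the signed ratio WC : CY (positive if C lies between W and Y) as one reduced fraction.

WC:CY = -14/5

Work in coordinates with U = (0, 0), K = (1, 0), M = (0, 1).
1. R lies on line KM with KR:RM = 3:(-4) ⇒ R = (4, -3)
2. W lies on line KR with KW:WR = 1:4 ⇒ W = (8/5, -3/5)
3. B lies on line UK with UB:BK = 4:3 ⇒ B = (4/7, 0)
4. C is the centroid of triangle MBK ⇒ C = (11/21, 1/3)
line WC meets BK at Y = (89/98, 0)
C = W + t·(Y−W) with t = 14/9, so WC:CY = 14/9:-5/9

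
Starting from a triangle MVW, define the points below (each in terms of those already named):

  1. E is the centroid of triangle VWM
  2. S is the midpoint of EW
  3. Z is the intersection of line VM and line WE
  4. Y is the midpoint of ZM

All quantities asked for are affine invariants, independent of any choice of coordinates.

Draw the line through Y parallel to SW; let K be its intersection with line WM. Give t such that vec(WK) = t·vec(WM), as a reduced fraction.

Work in coordinates with M = (0, 0), V = (1, 0), W = (0, 1).
1. E is the centroid of triangle VWM ⇒ E = (1/3, 1/3)
2. S is the midpoint of EW ⇒ S = (1/6, 2/3)
3. Z is the intersection of line VM and line WE ⇒ Z = (1/2, 0)
4. Y is the midpoint of ZM ⇒ Y = (1/4, 0)
through Y parallel to SW: direction (-1/6, 1/3); meets WM at K = (0, 1/2)
K = W + t·(M−W) with t = 1/2

t = 1/2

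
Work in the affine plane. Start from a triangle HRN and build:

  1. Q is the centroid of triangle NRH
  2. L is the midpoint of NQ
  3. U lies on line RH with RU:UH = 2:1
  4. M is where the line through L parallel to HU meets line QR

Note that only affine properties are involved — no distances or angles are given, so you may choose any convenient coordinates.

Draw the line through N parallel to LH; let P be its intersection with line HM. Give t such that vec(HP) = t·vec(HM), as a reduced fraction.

t = 1/2

Choose coordinates H = (0, 0), R = (1, 0), N = (0, 1).
1. Q is the centroid of triangle NRH ⇒ Q = (1/3, 1/3)
2. L is the midpoint of NQ ⇒ L = (1/6, 2/3)
3. U lies on line RH with RU:UH = 2:1 ⇒ U = (1/3, 0)
4. M is where the line through L parallel to HU meets line QR ⇒ M = (-1/3, 2/3)
through N parallel to LH: direction (-1/6, -2/3); meets HM at P = (-1/6, 1/3)
P = H + t·(M−H) with t = 1/2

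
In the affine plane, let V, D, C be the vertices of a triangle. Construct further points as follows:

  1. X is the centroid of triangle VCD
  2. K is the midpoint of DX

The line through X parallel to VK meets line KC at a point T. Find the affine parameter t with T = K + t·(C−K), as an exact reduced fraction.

t = 1/4

Assign V = (0, 0), D = (1, 0), C = (0, 1) — the answer is frame-independent, so this choice is without loss of generality.
1. X is the centroid of triangle VCD ⇒ X = (1/3, 1/3)
2. K is the midpoint of DX ⇒ K = (2/3, 1/6)
through X parallel to VK: direction (2/3, 1/6); meets KC at T = (1/2, 3/8)
T = K + t·(C−K) with t = 1/4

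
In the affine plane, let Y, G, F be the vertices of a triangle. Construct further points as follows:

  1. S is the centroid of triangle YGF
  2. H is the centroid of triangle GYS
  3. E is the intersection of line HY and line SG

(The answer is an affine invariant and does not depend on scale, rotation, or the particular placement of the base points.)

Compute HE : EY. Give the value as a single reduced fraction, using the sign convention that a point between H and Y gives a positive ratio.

HE:EY = -1/3

Set Y = (0, 0), G = (1, 0), F = (0, 1); any affine frame gives the same invariant.
1. S is the centroid of triangle YGF ⇒ S = (1/3, 1/3)
2. H is the centroid of triangle GYS ⇒ H = (4/9, 1/9)
3. E is the intersection of line HY and line SG ⇒ E = (2/3, 1/6)
E = H + t·(Y−H) with t = -1/2, so HE:EY = t:(1−t) = -1/2:3/2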